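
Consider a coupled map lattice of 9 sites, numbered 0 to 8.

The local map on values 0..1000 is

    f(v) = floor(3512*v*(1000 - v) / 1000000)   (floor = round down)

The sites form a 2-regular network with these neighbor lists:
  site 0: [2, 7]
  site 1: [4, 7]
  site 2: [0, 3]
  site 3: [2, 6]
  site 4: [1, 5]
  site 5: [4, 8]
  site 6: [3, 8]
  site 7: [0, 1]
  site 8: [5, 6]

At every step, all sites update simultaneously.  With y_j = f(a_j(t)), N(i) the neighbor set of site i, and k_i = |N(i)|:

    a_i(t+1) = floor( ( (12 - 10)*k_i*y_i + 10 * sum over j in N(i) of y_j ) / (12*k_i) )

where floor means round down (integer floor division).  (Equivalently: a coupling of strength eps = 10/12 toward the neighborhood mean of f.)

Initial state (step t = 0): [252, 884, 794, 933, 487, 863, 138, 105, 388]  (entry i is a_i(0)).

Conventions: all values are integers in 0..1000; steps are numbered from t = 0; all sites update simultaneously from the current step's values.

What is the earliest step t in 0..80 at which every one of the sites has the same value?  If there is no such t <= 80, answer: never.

Answer: 22
Key observation: Synchronization is absorbing here: once all sites are equal they stay equal, and step 22 is the first all-equal step.

Derivation:
t=0: [252, 884, 794, 933, 487, 863, 138, 105, 388]  (not all equal)
t=1: [486, 562, 462, 449, 469, 781, 507, 480, 485]  (not all equal)
t=2: [874, 873, 872, 873, 755, 829, 873, 871, 761]  (not all equal)
t=3: [391, 499, 388, 389, 477, 619, 492, 388, 475]  (not all equal)
t=4: [833, 858, 834, 851, 856, 867, 858, 852, 856]  (not all equal)
t=5: [468, 435, 469, 454, 418, 427, 436, 454, 418]  (not all equal)
t=6: [872, 862, 872, 868, 859, 854, 862, 868, 859]  (not all equal)
t=7: [395, 414, 395, 403, 426, 427, 414, 403, 426]  (not all equal)
t=8: [841, 851, 841, 845, 855, 858, 851, 845, 855]  (not all equal)
t=9: [464, 446, 464, 457, 435, 433, 446, 457, 435]  (not all equal)
t=10: [872, 867, 872, 870, 864, 862, 867, 870, 864]  (not all equal)
t=11: [393, 404, 393, 397, 410, 412, 404, 397, 410]  (not all equal)
t=12: [838, 844, 838, 840, 847, 849, 844, 840, 847]  (not all equal)
t=13: [474, 463, 474, 469, 455, 454, 463, 469, 455]  (not all equal)
t=14: [874, 872, 874, 874, 871, 870, 872, 874, 871]  (not all equal)
t=15: [386, 390, 386, 388, 394, 394, 390, 388, 394]  (not all equal)
t=16: [832, 835, 832, 833, 836, 838, 835, 833, 836]  (not all equal)
t=17: [489, 484, 489, 486, 479, 480, 484, 486, 479]  (not all equal)
t=18: [877, 876, 877, 877, 876, 876, 876, 877, 876]  (not all equal)
t=19: [378, 379, 378, 379, 381, 381, 379, 379, 381]  (not all equal)
t=20: [825, 826, 825, 825, 827, 828, 826, 825, 827]  (not all equal)
t=21: [507, 504, 507, 505, 502, 501, 504, 505, 502]  (not all equal)
t=22: [877, 877, 877, 877, 877, 877, 877, 877, 877]  (all equal)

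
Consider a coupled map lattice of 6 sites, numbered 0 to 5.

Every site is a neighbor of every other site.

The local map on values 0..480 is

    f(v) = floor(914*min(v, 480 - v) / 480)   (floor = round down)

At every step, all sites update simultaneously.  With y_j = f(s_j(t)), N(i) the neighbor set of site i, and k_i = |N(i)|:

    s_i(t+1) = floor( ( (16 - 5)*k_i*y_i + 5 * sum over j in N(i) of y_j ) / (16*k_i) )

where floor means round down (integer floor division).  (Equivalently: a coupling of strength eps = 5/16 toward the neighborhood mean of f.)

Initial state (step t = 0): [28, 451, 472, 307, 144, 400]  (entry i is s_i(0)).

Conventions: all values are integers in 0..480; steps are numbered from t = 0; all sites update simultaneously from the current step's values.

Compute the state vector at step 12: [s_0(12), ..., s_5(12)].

Answer: [212, 201, 203, 346, 367, 201]

Derivation:
t=0: [28, 451, 472, 307, 144, 400]
t=1: [88, 89, 64, 260, 226, 149]
t=2: [203, 204, 174, 360, 368, 276]
t=3: [362, 363, 327, 263, 254, 363]
t=4: [252, 251, 294, 370, 381, 251]
t=5: [399, 401, 349, 259, 246, 401]
t=6: [194, 191, 253, 360, 376, 191]
t=7: [352, 348, 392, 264, 245, 348]
t=8: [262, 267, 215, 367, 390, 267]
t=9: [385, 379, 381, 260, 233, 379]
t=10: [213, 220, 218, 362, 377, 220]
t=11: [382, 391, 389, 269, 252, 391]
t=12: [212, 201, 203, 346, 367, 201]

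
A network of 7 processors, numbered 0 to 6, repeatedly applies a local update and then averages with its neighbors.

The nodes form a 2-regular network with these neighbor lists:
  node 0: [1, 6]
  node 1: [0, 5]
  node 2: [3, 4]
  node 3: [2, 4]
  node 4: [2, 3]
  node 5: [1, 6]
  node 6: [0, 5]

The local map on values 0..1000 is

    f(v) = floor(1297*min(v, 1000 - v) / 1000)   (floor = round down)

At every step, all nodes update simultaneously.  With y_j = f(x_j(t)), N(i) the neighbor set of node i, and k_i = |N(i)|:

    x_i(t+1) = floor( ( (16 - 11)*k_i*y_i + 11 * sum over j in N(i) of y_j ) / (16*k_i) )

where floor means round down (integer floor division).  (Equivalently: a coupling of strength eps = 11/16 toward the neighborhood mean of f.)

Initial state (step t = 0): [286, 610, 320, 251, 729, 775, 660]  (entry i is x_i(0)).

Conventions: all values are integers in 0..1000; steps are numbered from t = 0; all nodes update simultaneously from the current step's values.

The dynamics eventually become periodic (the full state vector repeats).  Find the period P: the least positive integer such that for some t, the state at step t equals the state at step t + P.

Simulating step by step:
t=0: [286, 610, 320, 251, 729, 775, 660]
t=1: [440, 385, 362, 364, 364, 415, 364]
t=2: [511, 536, 471, 470, 470, 501, 528]
t=3: [615, 628, 609, 609, 609, 619, 631]
t=4: [485, 491, 507, 507, 507, 484, 490]
t=5: [633, 630, 639, 639, 639, 632, 630]
t=6: [477, 476, 468, 468, 468, 478, 476]
t=7: [617, 618, 606, 606, 606, 617, 618]
t=8: [495, 495, 511, 511, 511, 495, 495]
t=9: [642, 642, 634, 634, 634, 642, 642]
t=10: [464, 464, 474, 474, 474, 464, 464]
t=11: [601, 601, 614, 614, 614, 601, 601]
t=12: [517, 517, 500, 500, 500, 517, 517]
t=13: [626, 626, 648, 648, 648, 626, 626]
t=14: [485, 485, 456, 456, 456, 485, 485]
t=15: [629, 629, 591, 591, 591, 629, 629]
t=16: [481, 481, 530, 530, 530, 481, 481]
t=17: [623, 623, 609, 609, 609, 623, 623]
t=18: [488, 488, 507, 507, 507, 488, 488]
t=19: [632, 632, 639, 639, 639, 632, 632]
t=20: [477, 477, 468, 468, 468, 477, 477]
t=21: [618, 618, 606, 606, 606, 618, 618]
t=22: [495, 495, 511, 511, 511, 495, 495]

Answer: 14
Key observation: The state at step 8, [495, 495, 511, 511, 511, 495, 495], reappears at step 22 — and no state repeats earlier — so the cycle the system enters has period 14.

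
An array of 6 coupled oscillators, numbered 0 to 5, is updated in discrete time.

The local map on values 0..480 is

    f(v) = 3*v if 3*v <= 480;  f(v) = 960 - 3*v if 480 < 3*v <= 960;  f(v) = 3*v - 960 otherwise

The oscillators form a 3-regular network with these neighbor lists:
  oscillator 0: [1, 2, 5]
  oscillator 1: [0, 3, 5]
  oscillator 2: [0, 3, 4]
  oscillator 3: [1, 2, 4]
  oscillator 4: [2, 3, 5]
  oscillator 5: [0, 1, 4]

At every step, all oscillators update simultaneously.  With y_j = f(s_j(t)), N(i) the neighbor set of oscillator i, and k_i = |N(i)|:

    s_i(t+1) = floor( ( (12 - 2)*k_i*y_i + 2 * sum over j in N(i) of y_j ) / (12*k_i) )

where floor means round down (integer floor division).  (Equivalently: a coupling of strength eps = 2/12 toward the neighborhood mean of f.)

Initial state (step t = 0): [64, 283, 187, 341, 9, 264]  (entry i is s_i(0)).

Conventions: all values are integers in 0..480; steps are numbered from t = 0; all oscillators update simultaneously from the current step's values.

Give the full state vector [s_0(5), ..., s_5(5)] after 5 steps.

Simulating step by step:
t=0: [64, 283, 187, 341, 9, 264]
t=1: [197, 116, 348, 82, 57, 158]
t=2: [357, 350, 113, 238, 187, 444]
t=3: [137, 115, 324, 251, 385, 343]
t=4: [366, 325, 55, 203, 178, 110]
t=5: [143, 58, 188, 326, 402, 307]

Answer: [143, 58, 188, 326, 402, 307]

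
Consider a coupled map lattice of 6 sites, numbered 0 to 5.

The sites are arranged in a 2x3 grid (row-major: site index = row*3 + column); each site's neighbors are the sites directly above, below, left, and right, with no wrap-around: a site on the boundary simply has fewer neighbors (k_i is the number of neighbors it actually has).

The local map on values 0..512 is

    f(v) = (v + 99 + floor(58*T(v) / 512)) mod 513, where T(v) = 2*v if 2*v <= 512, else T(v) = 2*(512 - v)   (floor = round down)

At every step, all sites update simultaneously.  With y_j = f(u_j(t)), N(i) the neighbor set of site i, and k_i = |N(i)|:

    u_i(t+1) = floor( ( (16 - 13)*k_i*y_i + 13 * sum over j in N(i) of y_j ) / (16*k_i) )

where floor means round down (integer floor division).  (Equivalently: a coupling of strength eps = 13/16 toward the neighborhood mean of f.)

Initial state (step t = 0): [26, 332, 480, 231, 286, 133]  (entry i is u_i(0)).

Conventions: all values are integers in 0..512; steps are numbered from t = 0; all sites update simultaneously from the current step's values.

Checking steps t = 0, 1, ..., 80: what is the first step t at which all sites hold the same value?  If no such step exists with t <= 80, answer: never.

Simulating step by step:
t=0: [26, 332, 480, 231, 286, 133]  (not all equal)
t=1: [370, 261, 311, 301, 383, 255]  (not all equal)
t=2: [444, 475, 421, 494, 440, 469]  (not all equal)
t=3: [70, 43, 59, 51, 66, 40]  (not all equal)
t=4: [161, 172, 153, 177, 158, 169]  (not all equal)
t=5: [309, 294, 303, 298, 306, 292]  (not all equal)
t=6: [445, 449, 442, 450, 443, 448]  (not all equal)
t=7: [48, 45, 47, 45, 48, 44]  (not all equal)
t=8: [154, 156, 153, 156, 154, 155]  (not all equal)
t=9: [289, 287, 288, 287, 289, 286]  (not all equal)
t=10: [436, 437, 436, 437, 436, 437]  (not all equal)
t=11: [39, 39, 39, 39, 39, 39]  (all equal)

Answer: 11
Key observation: Synchronization is absorbing here: once all sites are equal they stay equal, and step 11 is the first all-equal step.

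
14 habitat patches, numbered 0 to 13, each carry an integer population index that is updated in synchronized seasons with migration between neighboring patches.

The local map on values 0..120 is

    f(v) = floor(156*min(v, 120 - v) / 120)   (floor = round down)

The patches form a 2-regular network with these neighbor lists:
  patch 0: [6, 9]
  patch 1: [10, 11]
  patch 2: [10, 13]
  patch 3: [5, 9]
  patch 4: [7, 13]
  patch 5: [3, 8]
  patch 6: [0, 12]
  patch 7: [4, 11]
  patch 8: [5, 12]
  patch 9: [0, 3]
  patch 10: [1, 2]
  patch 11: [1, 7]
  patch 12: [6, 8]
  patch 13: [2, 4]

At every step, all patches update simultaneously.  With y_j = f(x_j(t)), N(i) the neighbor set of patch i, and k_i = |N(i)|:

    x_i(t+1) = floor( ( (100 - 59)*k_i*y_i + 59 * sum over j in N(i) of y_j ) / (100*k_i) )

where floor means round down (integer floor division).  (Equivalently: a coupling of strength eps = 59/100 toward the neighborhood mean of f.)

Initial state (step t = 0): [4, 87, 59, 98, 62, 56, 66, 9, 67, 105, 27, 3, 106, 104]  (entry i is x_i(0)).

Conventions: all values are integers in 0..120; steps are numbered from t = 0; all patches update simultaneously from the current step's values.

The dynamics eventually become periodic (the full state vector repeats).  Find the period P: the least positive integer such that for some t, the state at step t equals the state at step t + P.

Answer: 4
Key observation: The state at step 16, [74, 58, 58, 74, 58, 74, 74, 58, 74, 74, 58, 58, 75, 58], reappears at step 20 — and no state repeats earlier — so the cycle the system enters has period 4.

Derivation:
t=0: [4, 87, 59, 98, 62, 56, 66, 9, 67, 105, 27, 3, 106, 104]
t=1: [28, 28, 47, 38, 39, 57, 35, 27, 54, 17, 49, 16, 48, 52]
t=2: [34, 39, 63, 48, 50, 65, 47, 35, 68, 34, 54, 29, 59, 60]
t=3: [49, 52, 74, 59, 62, 67, 60, 48, 70, 49, 65, 43, 68, 72]
t=4: [67, 64, 63, 69, 67, 69, 70, 63, 66, 66, 66, 60, 69, 64]
t=5: [67, 73, 72, 67, 70, 67, 66, 73, 67, 68, 71, 75, 66, 71]
t=6: [68, 60, 62, 67, 63, 68, 69, 61, 68, 67, 62, 59, 69, 63]
t=7: [67, 76, 74, 67, 74, 67, 66, 75, 66, 67, 75, 76, 66, 74]
t=8: [68, 57, 58, 68, 58, 68, 69, 58, 69, 68, 58, 57, 70, 59]
t=9: [66, 74, 75, 67, 75, 66, 66, 74, 66, 67, 74, 74, 65, 75]
t=10: [69, 59, 58, 68, 58, 69, 70, 58, 70, 68, 58, 59, 70, 58]
t=11: [66, 75, 75, 66, 75, 66, 65, 75, 65, 66, 75, 75, 65, 75]
t=12: [70, 58, 58, 70, 58, 70, 70, 58, 70, 70, 58, 58, 71, 58]
t=13: [65, 75, 75, 65, 75, 65, 64, 75, 64, 65, 75, 75, 64, 75]
t=14: [71, 58, 58, 71, 58, 71, 71, 58, 71, 71, 58, 58, 72, 58]
t=15: [63, 75, 75, 63, 75, 63, 62, 75, 62, 63, 75, 75, 62, 75]
t=16: [74, 58, 58, 74, 58, 74, 74, 58, 74, 74, 58, 58, 75, 58]
t=17: [59, 75, 75, 59, 75, 59, 58, 75, 58, 59, 75, 75, 58, 75]
t=18: [75, 58, 58, 76, 58, 75, 75, 58, 75, 76, 58, 58, 75, 58]
t=19: [57, 75, 75, 57, 75, 57, 58, 75, 58, 57, 75, 75, 58, 75]
t=20: [74, 58, 58, 74, 58, 74, 74, 58, 74, 74, 58, 58, 75, 58]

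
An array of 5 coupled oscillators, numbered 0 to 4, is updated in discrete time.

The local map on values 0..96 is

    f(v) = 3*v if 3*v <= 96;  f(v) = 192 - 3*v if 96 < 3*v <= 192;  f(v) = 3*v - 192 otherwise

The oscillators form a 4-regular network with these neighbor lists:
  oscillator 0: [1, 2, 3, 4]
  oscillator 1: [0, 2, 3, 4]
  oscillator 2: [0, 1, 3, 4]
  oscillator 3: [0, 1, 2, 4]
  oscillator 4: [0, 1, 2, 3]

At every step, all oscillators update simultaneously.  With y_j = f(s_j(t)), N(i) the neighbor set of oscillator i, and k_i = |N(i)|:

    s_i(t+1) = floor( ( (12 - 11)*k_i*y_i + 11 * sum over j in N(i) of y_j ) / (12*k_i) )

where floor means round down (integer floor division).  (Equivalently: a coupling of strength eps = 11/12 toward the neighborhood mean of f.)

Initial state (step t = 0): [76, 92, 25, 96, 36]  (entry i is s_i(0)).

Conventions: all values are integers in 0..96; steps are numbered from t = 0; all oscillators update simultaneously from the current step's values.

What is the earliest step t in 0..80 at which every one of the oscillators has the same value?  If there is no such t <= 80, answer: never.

Simulating step by step:
t=0: [76, 92, 25, 96, 36]  (not all equal)
t=1: [80, 73, 75, 71, 73]  (not all equal)
t=2: [28, 31, 30, 32, 31]  (not all equal)
t=3: [92, 90, 91, 90, 90]  (not all equal)
t=4: [79, 80, 79, 80, 80]  (not all equal)
t=5: [47, 46, 47, 46, 46]  (not all equal)
t=6: [53, 52, 53, 52, 52]  (not all equal)
t=7: [35, 34, 35, 34, 34]  (not all equal)
t=8: [89, 88, 89, 88, 88]  (not all equal)
t=9: [72, 73, 72, 73, 73]  (not all equal)
t=10: [26, 25, 26, 25, 25]  (not all equal)
t=11: [75, 76, 75, 76, 76]  (not all equal)
t=12: [35, 34, 35, 34, 34]  (not all equal)

Answer: never
Key observation: The state at step 7 reappears at step 12 — the system is in a cycle of period 5 from step 7 on.  No step 0..12 is synchronized, and the cycle repeats forever, so no step up to 80 (or ever) has all oscillators equal.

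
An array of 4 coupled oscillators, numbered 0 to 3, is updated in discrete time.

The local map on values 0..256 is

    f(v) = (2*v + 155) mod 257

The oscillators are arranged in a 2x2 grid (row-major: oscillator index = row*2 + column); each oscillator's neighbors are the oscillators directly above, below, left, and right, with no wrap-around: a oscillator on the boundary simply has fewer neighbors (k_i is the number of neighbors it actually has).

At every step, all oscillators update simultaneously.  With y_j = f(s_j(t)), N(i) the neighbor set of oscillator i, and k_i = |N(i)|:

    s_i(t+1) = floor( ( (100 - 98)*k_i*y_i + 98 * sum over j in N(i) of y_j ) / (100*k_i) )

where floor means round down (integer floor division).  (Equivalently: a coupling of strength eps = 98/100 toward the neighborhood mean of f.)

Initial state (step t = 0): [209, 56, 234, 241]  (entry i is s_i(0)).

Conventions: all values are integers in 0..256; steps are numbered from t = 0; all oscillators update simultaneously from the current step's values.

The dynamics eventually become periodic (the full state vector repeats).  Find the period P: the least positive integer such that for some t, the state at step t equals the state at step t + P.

Simulating step by step:
t=0: [209, 56, 234, 241]
t=1: [59, 89, 91, 60]
t=2: [76, 18, 18, 76]
t=3: [188, 52, 52, 188]
t=4: [2, 16, 16, 2]
t=5: [186, 159, 159, 186]
t=6: [211, 17, 17, 211]
t=7: [186, 65, 65, 186]
t=8: [27, 13, 13, 27]
t=9: [181, 208, 208, 181]
t=10: [55, 4, 4, 55]
t=11: [159, 11, 11, 159]
t=12: [177, 215, 215, 177]
t=13: [74, 248, 248, 74]
t=14: [135, 47, 47, 135]
t=15: [247, 169, 169, 247]
t=16: [233, 137, 137, 233]
t=17: [170, 108, 108, 170]
t=18: [116, 235, 235, 116]
t=19: [111, 129, 129, 111]
t=20: [155, 120, 120, 155]
t=21: [139, 206, 206, 139]
t=22: [55, 173, 173, 55]
t=23: [239, 12, 12, 239]
t=24: [177, 120, 120, 177]
t=25: [140, 249, 249, 140]
t=26: [139, 177, 177, 139]
t=27: [250, 177, 177, 250]
t=28: [249, 143, 143, 249]
t=29: [183, 139, 139, 183]
t=30: [172, 10, 10, 172]
t=31: [176, 240, 240, 176]
t=32: [123, 247, 247, 123]
t=33: [135, 143, 143, 135]
t=34: [183, 168, 168, 183]
t=35: [229, 11, 11, 229]
t=36: [175, 100, 100, 175]
t=37: [101, 245, 245, 101]
t=38: [130, 100, 100, 130]
t=39: [99, 156, 156, 99]
t=40: [207, 98, 98, 207]
t=41: [93, 55, 55, 93]
t=42: [9, 82, 82, 9]
t=43: [64, 170, 170, 64]
t=44: [233, 30, 30, 233]
t=45: [212, 109, 109, 212]
t=46: [114, 66, 66, 114]
t=47: [31, 124, 124, 31]
t=48: [147, 215, 215, 147]
t=49: [73, 189, 189, 73]
t=50: [19, 43, 43, 19]
t=51: [240, 193, 193, 240]
t=52: [28, 119, 119, 28]
t=53: [137, 209, 209, 137]
t=54: [61, 169, 169, 61]
t=55: [231, 24, 24, 231]
t=56: [201, 105, 105, 201]
t=57: [106, 44, 44, 106]
t=58: [240, 112, 112, 240]
t=59: [121, 121, 121, 121]
t=60: [140, 140, 140, 140]
t=61: [178, 178, 178, 178]
t=62: [254, 254, 254, 254]
t=63: [149, 149, 149, 149]
t=64: [196, 196, 196, 196]
t=65: [33, 33, 33, 33]
t=66: [221, 221, 221, 221]
t=67: [83, 83, 83, 83]
t=68: [64, 64, 64, 64]
t=69: [26, 26, 26, 26]
t=70: [207, 207, 207, 207]
t=71: [55, 55, 55, 55]
t=72: [8, 8, 8, 8]
t=73: [171, 171, 171, 171]
t=74: [240, 240, 240, 240]
t=75: [121, 121, 121, 121]

Answer: 16
Key observation: The state at step 59, [121, 121, 121, 121], reappears at step 75 — and no state repeats earlier — so the cycle the system enters has period 16.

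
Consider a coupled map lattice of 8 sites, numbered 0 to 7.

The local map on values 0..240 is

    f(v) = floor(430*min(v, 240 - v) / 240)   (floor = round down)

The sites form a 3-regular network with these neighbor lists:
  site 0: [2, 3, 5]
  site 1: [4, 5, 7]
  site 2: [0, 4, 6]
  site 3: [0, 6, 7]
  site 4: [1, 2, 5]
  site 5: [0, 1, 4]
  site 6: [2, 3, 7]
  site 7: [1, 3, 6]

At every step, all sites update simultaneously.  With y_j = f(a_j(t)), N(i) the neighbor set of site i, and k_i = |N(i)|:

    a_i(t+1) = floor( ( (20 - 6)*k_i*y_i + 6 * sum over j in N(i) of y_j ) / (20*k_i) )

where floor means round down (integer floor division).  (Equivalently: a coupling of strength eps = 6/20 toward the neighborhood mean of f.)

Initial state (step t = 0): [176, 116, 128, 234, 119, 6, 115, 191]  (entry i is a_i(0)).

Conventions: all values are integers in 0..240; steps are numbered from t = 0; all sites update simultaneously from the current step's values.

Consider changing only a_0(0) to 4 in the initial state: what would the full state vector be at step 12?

Answer: [142, 133, 121, 108, 164, 149, 93, 91]
Key observation: This trace re-runs the system from the modified initial state.

Derivation:
t=0: [4, 116, 128, 234, 119, 6, 115, 191]
t=1: [26, 175, 182, 37, 190, 49, 173, 103]
t=2: [57, 117, 97, 81, 92, 86, 119, 159]
t=3: [118, 192, 169, 147, 168, 155, 195, 158]
t=4: [192, 102, 130, 159, 126, 149, 99, 135]
t=5: [110, 182, 184, 146, 197, 161, 176, 182]
t=6: [178, 104, 108, 159, 88, 136, 116, 110]
t=7: [130, 184, 182, 153, 166, 175, 198, 191]
t=8: [175, 103, 112, 144, 124, 124, 87, 93]
t=9: [139, 186, 187, 164, 204, 195, 162, 167]
t=10: [157, 94, 104, 140, 71, 90, 133, 128]
t=11: [156, 166, 176, 179, 140, 157, 190, 193]
t=12: [142, 133, 121, 108, 164, 149, 93, 91]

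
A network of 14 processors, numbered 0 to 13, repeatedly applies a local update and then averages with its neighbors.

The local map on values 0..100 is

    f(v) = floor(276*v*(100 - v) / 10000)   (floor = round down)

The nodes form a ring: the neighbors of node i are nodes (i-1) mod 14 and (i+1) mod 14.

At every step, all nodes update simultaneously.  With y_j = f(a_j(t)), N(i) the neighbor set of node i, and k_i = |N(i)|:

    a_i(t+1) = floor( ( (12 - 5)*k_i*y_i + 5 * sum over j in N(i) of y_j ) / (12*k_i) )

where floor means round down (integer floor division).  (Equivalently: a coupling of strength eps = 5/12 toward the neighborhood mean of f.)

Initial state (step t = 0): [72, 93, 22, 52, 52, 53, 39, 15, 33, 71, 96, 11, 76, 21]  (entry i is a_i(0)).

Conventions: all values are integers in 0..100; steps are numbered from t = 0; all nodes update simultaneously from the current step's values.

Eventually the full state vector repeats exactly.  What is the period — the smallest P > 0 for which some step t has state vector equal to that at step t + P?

Simulating step by step:
t=0: [72, 93, 22, 52, 52, 53, 39, 15, 33, 71, 96, 11, 76, 21]
t=1: [45, 31, 45, 63, 68, 67, 59, 46, 54, 47, 23, 28, 44, 48]
t=2: [66, 62, 65, 64, 61, 61, 65, 67, 68, 63, 53, 56, 65, 68]
t=3: [61, 63, 62, 63, 64, 64, 62, 61, 61, 64, 67, 66, 62, 60]
t=4: [65, 64, 64, 64, 63, 63, 64, 65, 64, 63, 61, 61, 64, 65]
t=5: [62, 62, 63, 63, 63, 63, 63, 62, 63, 64, 64, 64, 63, 62]
t=6: [65, 64, 64, 64, 64, 64, 64, 64, 64, 63, 63, 63, 64, 64]
t=7: [62, 62, 63, 63, 63, 63, 63, 63, 63, 63, 64, 63, 63, 62]
t=8: [65, 64, 64, 64, 64, 64, 64, 64, 64, 63, 63, 63, 64, 64]

Answer: 2
Key observation: The state at step 6, [65, 64, 64, 64, 64, 64, 64, 64, 64, 63, 63, 63, 64, 64], reappears at step 8 — and no state repeats earlier — so the cycle the system enters has period 2.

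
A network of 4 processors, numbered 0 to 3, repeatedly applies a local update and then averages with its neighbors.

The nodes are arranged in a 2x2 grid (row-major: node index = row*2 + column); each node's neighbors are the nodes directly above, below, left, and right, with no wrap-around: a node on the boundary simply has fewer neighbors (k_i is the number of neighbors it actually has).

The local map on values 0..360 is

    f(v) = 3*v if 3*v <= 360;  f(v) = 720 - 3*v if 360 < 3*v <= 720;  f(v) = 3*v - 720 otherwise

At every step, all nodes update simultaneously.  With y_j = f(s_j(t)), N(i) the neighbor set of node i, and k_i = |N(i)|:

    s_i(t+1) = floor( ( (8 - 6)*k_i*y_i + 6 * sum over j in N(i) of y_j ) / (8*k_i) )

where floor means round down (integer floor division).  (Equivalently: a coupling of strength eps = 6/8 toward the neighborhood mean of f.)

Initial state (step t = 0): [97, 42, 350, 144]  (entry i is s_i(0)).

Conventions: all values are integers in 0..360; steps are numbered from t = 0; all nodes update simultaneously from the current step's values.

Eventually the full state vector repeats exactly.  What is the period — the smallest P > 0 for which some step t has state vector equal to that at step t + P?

Simulating step by step:
t=0: [97, 42, 350, 144]
t=1: [243, 248, 299, 243]
t=2: [77, 12, 51, 77]
t=3: [128, 182, 211, 128]
t=4: [181, 295, 273, 181]
t=5: [143, 174, 157, 143]
t=6: [240, 267, 280, 240]
t=7: [75, 20, 30, 75]
t=8: [112, 183, 191, 112]
t=9: [203, 294, 288, 203]
t=10: [142, 123, 119, 142]
t=11: [339, 308, 309, 339]
t=12: [228, 273, 274, 228]
t=13: [84, 51, 52, 84]
t=14: [178, 227, 228, 178]
t=15: [74, 149, 148, 74]
t=16: [261, 234, 235, 261]
t=17: [28, 51, 51, 28]
t=18: [135, 101, 101, 135]
t=19: [306, 312, 312, 306]
t=20: [211, 202, 202, 211]
t=21: [107, 93, 93, 107]
t=22: [289, 310, 310, 289]
t=23: [194, 162, 162, 194]
t=24: [210, 162, 162, 210]
t=25: [198, 126, 126, 198]
t=26: [288, 180, 180, 288]
t=27: [171, 153, 153, 171]
t=28: [247, 220, 220, 247]
t=29: [50, 30, 30, 50]
t=30: [105, 135, 135, 105]
t=31: [315, 315, 315, 315]
t=32: [225, 225, 225, 225]
t=33: [45, 45, 45, 45]
t=34: [135, 135, 135, 135]
t=35: [315, 315, 315, 315]

Answer: 4
Key observation: The state at step 31, [315, 315, 315, 315], reappears at step 35 — and no state repeats earlier — so the cycle the system enters has period 4.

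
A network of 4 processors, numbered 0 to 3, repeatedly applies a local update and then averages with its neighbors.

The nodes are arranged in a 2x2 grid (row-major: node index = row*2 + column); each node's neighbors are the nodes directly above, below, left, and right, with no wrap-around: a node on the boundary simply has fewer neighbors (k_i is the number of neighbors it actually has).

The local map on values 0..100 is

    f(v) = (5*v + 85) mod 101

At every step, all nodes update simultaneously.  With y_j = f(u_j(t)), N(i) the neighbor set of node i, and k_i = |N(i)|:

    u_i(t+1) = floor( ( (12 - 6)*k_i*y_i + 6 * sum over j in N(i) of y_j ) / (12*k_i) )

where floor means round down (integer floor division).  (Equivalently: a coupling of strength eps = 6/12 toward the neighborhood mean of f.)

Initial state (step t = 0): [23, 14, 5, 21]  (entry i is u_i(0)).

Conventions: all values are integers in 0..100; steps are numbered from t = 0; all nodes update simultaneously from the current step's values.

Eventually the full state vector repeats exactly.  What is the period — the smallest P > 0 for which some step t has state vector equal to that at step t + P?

Simulating step by step:
t=0: [23, 14, 5, 21]
t=1: [65, 74, 51, 60]
t=2: [25, 47, 40, 63]
t=3: [29, 34, 67, 73]
t=4: [31, 45, 26, 40]
t=5: [24, 33, 36, 46]
t=6: [29, 27, 35, 33]
t=7: [33, 28, 48, 43]
t=8: [35, 48, 47, 60]
t=9: [38, 46, 43, 50]
t=10: [64, 32, 75, 43]
t=11: [25, 46, 52, 73]
t=12: [17, 19, 34, 36]
t=13: [67, 72, 59, 64]
t=14: [37, 24, 42, 30]
t=15: [58, 26, 71, 40]
t=16: [48, 45, 56, 53]
t=17: [28, 20, 48, 40]
t=18: [38, 68, 37, 68]
t=19: [58, 34, 57, 32]
t=20: [66, 55, 62, 51]
t=21: [42, 40, 58, 55]
t=22: [85, 79, 73, 67]
t=23: [33, 43, 28, 38]
t=24: [54, 79, 41, 66]
t=25: [67, 53, 59, 46]
t=26: [39, 30, 45, 37]
t=27: [49, 53, 40, 44]
t=28: [46, 30, 48, 33]
t=29: [19, 31, 26, 37]
t=30: [52, 55, 43, 46]
t=31: [59, 42, 62, 44]
t=32: [84, 66, 65, 47]
t=33: [4, 9, 7, 12]
t=34: [14, 26, 21, 34]
t=35: [52, 33, 71, 52]
t=36: [42, 45, 39, 42]
t=37: [67, 50, 85, 67]
t=38: [17, 24, 10, 17]
t=39: [43, 36, 51, 43]
t=40: [74, 80, 67, 74]
t=41: [49, 66, 33, 49]
t=42: [28, 19, 37, 28]
t=43: [48, 51, 45, 48]
t=44: [22, 29, 14, 22]
t=45: [67, 61, 74, 67]
t=46: [42, 51, 33, 42]
t=47: [67, 65, 70, 67]
t=48: [17, 11, 23, 17]
t=49: [69, 54, 84, 69]
t=50: [26, 39, 13, 26]
t=51: [38, 45, 31, 38]
t=52: [47, 40, 55, 47]
t=53: [43, 50, 37, 43]
t=54: [74, 65, 83, 74]
t=55: [51, 28, 73, 51]
t=56: [35, 30, 41, 35]
t=57: [59, 45, 73, 59]
t=58: [51, 42, 61, 51]
t=59: [63, 65, 62, 63]
t=60: [73, 51, 94, 73]
t=61: [44, 41, 48, 44]
t=62: [28, 45, 12, 28]
t=63: [24, 15, 33, 24]
t=64: [28, 31, 25, 28]
t=65: [23, 30, 15, 23]
t=66: [72, 66, 79, 72]
t=67: [42, 26, 58, 42]
t=68: [67, 53, 82, 67]
t=69: [42, 31, 53, 42]
t=70: [67, 65, 70, 67]

Answer: 23
Key observation: The state at step 47, [67, 65, 70, 67], reappears at step 70 — and no state repeats earlier — so the cycle the system enters has period 23.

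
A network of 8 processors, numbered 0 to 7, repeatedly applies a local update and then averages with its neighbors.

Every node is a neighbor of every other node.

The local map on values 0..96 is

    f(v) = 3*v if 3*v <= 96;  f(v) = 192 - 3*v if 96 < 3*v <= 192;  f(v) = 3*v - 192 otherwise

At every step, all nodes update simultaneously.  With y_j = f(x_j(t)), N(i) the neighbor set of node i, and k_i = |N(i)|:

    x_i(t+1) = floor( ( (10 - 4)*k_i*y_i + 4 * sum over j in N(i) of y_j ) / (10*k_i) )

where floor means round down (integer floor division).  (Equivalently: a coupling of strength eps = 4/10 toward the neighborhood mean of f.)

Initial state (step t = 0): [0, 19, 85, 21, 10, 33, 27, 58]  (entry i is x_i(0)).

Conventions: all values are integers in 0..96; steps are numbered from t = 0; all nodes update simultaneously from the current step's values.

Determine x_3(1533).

Simulating step by step:
t=0: [0, 19, 85, 21, 10, 33, 27, 58]
t=1: [23, 54, 57, 57, 39, 73, 67, 32]
t=2: [57, 36, 31, 31, 60, 34, 24, 72]
t=3: [39, 73, 78, 78, 34, 76, 67, 40]
t=4: [63, 37, 45, 45, 71, 42, 27, 61]
t=5: [23, 65, 52, 52, 32, 57, 65, 26]
t=6: [57, 21, 39, 39, 71, 30, 21, 61]
t=7: [35, 58, 64, 64, 35, 72, 58, 28]
t=8: [65, 27, 18, 18, 65, 31, 27, 63]
t=9: [22, 65, 50, 50, 22, 71, 65, 22]
t=10: [53, 19, 40, 40, 53, 29, 19, 53]
t=11: [43, 56, 64, 64, 43, 72, 56, 43]
t=12: [49, 27, 14, 14, 49, 27, 27, 49]
t=13: [50, 70, 49, 49, 50, 70, 70, 50]
t=14: [38, 25, 39, 39, 38, 25, 25, 38]
t=15: [77, 75, 75, 75, 77, 75, 75, 77]
t=16: [37, 34, 34, 34, 37, 34, 34, 37]
t=17: [83, 88, 88, 88, 83, 88, 88, 83]
t=18: [61, 69, 69, 69, 61, 69, 69, 61]
t=19: [10, 13, 13, 13, 10, 13, 13, 10]
t=20: [32, 37, 37, 37, 32, 37, 37, 32]
t=21: [91, 83, 83, 83, 91, 83, 83, 91]
t=22: [74, 61, 61, 61, 74, 61, 61, 74]
t=23: [24, 12, 12, 12, 24, 12, 12, 24]
t=24: [61, 42, 42, 42, 61, 42, 42, 61]
t=25: [25, 56, 56, 56, 25, 56, 56, 25]
t=26: [60, 32, 32, 32, 60, 32, 32, 60]
t=27: [36, 81, 81, 81, 36, 81, 81, 36]
t=28: [74, 56, 56, 56, 74, 56, 56, 74]
t=29: [28, 25, 25, 25, 28, 25, 25, 28]
t=30: [81, 76, 76, 76, 81, 76, 76, 81]
t=31: [46, 38, 38, 38, 46, 38, 38, 46]
t=32: [60, 73, 73, 73, 60, 73, 73, 60]
t=33: [16, 24, 24, 24, 16, 24, 24, 16]
t=34: [54, 67, 67, 67, 54, 67, 67, 54]
t=35: [24, 12, 12, 12, 24, 12, 12, 24]

Answer: x_3(1533) = 24
Key observation: The state at step 23, [24, 12, 12, 12, 24, 12, 12, 24], reappears at step 35: the system is in a cycle of period 12 from step 23 on.  Therefore the state at step 1533 equals the state at step 23 + ((1533 - 23) mod 12) = 33, which is [16, 24, 24, 24, 16, 24, 24, 16].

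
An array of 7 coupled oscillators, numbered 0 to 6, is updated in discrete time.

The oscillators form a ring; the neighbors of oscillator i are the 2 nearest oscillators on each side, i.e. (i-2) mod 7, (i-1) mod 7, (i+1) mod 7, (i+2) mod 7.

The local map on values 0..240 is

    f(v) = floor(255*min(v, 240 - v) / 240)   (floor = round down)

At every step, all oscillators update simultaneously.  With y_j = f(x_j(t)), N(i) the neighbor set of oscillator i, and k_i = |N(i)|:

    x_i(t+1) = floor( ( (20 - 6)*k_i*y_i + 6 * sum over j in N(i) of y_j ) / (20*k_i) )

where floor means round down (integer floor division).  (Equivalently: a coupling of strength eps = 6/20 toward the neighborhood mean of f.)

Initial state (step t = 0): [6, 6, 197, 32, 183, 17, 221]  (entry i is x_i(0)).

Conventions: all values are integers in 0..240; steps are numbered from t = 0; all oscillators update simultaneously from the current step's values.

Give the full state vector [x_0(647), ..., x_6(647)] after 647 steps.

Answer: [122, 122, 122, 122, 122, 122, 122]
Key observation: The state at step 35, [122, 122, 122, 122, 122, 122, 122], reappears at step 37: the system is in a cycle of period 2 from step 35 on.  Therefore the state at step 647 equals the state at step 35 + ((647 - 35) mod 2) = 35, which is [122, 122, 122, 122, 122, 122, 122].

Derivation:
t=0: [6, 6, 197, 32, 183, 17, 221]
t=1: [10, 12, 39, 33, 50, 21, 20]
t=2: [14, 16, 36, 34, 46, 24, 21]
t=3: [17, 20, 35, 34, 42, 26, 23]
t=4: [20, 23, 34, 34, 40, 28, 25]
t=5: [23, 25, 34, 35, 38, 29, 26]
t=6: [25, 27, 34, 35, 37, 30, 27]
t=7: [27, 29, 34, 35, 37, 31, 28]
t=8: [29, 30, 35, 36, 37, 32, 29]
t=9: [30, 31, 36, 37, 37, 34, 31]
t=10: [32, 32, 37, 38, 38, 35, 32]
t=11: [34, 34, 38, 39, 39, 37, 34]
t=12: [36, 36, 39, 40, 40, 38, 36]
t=13: [38, 38, 40, 41, 41, 40, 38]
t=14: [40, 40, 41, 42, 42, 41, 40]
t=15: [42, 42, 43, 43, 43, 43, 42]
t=16: [44, 44, 44, 44, 44, 44, 44]
t=17: [46, 46, 46, 46, 46, 46, 46]
t=18: [48, 48, 48, 48, 48, 48, 48]
t=19: [51, 51, 51, 51, 51, 51, 51]
t=20: [54, 54, 54, 54, 54, 54, 54]
t=21: [57, 57, 57, 57, 57, 57, 57]
t=22: [60, 60, 60, 60, 60, 60, 60]
t=23: [63, 63, 63, 63, 63, 63, 63]
t=24: [66, 66, 66, 66, 66, 66, 66]
t=25: [70, 70, 70, 70, 70, 70, 70]
t=26: [74, 74, 74, 74, 74, 74, 74]
t=27: [78, 78, 78, 78, 78, 78, 78]
t=28: [82, 82, 82, 82, 82, 82, 82]
t=29: [87, 87, 87, 87, 87, 87, 87]
t=30: [92, 92, 92, 92, 92, 92, 92]
t=31: [97, 97, 97, 97, 97, 97, 97]
t=32: [103, 103, 103, 103, 103, 103, 103]
t=33: [109, 109, 109, 109, 109, 109, 109]
t=34: [115, 115, 115, 115, 115, 115, 115]
t=35: [122, 122, 122, 122, 122, 122, 122]
t=36: [125, 125, 125, 125, 125, 125, 125]
t=37: [122, 122, 122, 122, 122, 122, 122]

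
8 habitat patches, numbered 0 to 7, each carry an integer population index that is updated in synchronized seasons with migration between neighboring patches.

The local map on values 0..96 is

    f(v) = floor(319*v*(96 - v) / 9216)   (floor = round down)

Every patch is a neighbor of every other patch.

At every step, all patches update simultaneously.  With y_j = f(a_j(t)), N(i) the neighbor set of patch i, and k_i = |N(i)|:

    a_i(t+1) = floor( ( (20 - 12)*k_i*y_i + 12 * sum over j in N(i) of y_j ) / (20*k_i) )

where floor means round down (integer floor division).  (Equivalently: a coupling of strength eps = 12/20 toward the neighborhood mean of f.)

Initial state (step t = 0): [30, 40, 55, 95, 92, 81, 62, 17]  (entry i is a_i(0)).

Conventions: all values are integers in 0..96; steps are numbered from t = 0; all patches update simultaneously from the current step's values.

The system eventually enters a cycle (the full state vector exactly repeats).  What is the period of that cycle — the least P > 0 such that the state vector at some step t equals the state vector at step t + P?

Simulating step by step:
t=0: [30, 40, 55, 95, 92, 81, 62, 17]
t=1: [55, 58, 58, 35, 37, 47, 56, 48]
t=2: [77, 76, 76, 75, 76, 77, 76, 77]
t=3: [51, 51, 51, 52, 51, 51, 51, 51]
t=4: [79, 79, 79, 79, 79, 79, 79, 79]
t=5: [46, 46, 46, 46, 46, 46, 46, 46]
t=6: [79, 79, 79, 79, 79, 79, 79, 79]

Answer: 2
Key observation: The state at step 4, [79, 79, 79, 79, 79, 79, 79, 79], reappears at step 6 — and no state repeats earlier — so the cycle the system enters has period 2.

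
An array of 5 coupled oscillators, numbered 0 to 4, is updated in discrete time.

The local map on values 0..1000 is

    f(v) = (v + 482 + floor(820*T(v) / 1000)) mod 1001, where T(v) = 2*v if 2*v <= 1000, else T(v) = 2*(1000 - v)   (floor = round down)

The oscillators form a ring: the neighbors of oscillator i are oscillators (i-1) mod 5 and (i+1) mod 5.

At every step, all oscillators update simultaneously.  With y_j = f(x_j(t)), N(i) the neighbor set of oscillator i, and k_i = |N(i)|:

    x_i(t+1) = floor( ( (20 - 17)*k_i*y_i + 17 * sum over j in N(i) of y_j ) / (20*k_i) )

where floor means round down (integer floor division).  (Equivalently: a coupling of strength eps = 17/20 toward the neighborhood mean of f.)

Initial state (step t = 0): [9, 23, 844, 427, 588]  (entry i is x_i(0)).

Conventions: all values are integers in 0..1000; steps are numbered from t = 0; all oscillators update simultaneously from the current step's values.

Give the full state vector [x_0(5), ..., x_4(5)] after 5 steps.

Simulating step by step:
t=0: [9, 23, 844, 427, 588]
t=1: [622, 542, 575, 653, 584]
t=2: [754, 742, 740, 742, 717]
t=3: [651, 643, 646, 653, 645]
t=4: [707, 706, 706, 706, 704]
t=5: [669, 668, 669, 669, 668]

Answer: [669, 668, 669, 669, 668]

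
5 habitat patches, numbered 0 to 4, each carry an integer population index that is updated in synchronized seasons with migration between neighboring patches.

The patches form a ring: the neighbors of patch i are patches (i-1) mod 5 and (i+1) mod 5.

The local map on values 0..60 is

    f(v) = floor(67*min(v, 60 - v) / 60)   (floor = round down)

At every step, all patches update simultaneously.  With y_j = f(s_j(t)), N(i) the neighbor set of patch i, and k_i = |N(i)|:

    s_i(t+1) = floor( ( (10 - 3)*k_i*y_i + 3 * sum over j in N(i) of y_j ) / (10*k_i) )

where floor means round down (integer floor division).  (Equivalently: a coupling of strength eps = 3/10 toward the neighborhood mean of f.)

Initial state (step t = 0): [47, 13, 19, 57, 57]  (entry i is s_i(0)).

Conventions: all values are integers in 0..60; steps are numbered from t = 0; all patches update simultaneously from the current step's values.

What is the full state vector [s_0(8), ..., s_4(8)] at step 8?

Simulating step by step:
t=0: [47, 13, 19, 57, 57]
t=1: [12, 15, 17, 5, 4]
t=2: [12, 15, 15, 6, 5]
t=3: [12, 15, 14, 7, 6]
t=4: [12, 15, 13, 8, 7]
t=5: [12, 15, 13, 8, 8]
t=6: [12, 15, 13, 8, 8]
t=7: [12, 15, 13, 8, 8]
t=8: [12, 15, 13, 8, 8]

Answer: [12, 15, 13, 8, 8]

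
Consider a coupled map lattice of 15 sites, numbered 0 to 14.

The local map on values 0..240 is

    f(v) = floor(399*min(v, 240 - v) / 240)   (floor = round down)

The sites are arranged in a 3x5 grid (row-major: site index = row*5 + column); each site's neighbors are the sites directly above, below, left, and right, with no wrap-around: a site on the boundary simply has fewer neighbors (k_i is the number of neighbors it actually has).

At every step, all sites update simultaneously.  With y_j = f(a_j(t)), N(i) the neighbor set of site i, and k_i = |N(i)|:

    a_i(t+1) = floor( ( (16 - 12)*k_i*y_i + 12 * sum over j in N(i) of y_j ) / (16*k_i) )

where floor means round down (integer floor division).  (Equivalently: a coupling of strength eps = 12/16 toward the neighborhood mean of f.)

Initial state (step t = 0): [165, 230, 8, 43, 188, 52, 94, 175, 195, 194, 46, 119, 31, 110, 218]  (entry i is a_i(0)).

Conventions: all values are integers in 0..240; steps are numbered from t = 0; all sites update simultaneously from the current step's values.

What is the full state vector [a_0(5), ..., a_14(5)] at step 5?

Simulating step by step:
t=0: [165, 230, 8, 43, 188, 52, 94, 175, 195, 194, 46, 119, 31, 110, 218]
t=1: [69, 77, 52, 61, 76, 110, 115, 82, 100, 68, 125, 120, 134, 85, 105]
t=2: [144, 129, 112, 119, 111, 169, 168, 150, 133, 144, 190, 189, 163, 164, 138]
t=3: [153, 162, 179, 186, 179, 119, 130, 151, 162, 172, 96, 103, 121, 150, 149]
t=4: [158, 139, 116, 105, 101, 170, 166, 150, 125, 123, 177, 177, 166, 156, 136]
t=5: [140, 154, 170, 181, 179, 119, 131, 155, 170, 181, 108, 113, 128, 156, 167]

Answer: [140, 154, 170, 181, 179, 119, 131, 155, 170, 181, 108, 113, 128, 156, 167]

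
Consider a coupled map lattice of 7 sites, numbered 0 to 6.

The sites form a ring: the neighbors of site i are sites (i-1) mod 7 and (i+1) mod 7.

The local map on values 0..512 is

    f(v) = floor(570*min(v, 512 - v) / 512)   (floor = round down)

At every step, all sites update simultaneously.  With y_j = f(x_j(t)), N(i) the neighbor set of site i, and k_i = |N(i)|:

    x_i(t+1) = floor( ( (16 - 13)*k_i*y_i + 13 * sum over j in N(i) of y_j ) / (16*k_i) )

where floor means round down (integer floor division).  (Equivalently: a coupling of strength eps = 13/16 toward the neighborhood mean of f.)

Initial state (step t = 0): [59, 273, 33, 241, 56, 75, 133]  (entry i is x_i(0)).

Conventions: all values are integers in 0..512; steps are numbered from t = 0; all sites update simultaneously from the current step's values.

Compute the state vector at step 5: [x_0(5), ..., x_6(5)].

Simulating step by step:
t=0: [59, 273, 33, 241, 56, 75, 133]
t=1: [180, 90, 223, 90, 154, 100, 87]
t=2: [117, 200, 127, 188, 117, 129, 144]
t=3: [179, 151, 201, 149, 167, 144, 140]
t=4: [168, 202, 177, 196, 166, 168, 174]
t=5: [204, 198, 216, 195, 199, 188, 188]

Answer: [204, 198, 216, 195, 199, 188, 188]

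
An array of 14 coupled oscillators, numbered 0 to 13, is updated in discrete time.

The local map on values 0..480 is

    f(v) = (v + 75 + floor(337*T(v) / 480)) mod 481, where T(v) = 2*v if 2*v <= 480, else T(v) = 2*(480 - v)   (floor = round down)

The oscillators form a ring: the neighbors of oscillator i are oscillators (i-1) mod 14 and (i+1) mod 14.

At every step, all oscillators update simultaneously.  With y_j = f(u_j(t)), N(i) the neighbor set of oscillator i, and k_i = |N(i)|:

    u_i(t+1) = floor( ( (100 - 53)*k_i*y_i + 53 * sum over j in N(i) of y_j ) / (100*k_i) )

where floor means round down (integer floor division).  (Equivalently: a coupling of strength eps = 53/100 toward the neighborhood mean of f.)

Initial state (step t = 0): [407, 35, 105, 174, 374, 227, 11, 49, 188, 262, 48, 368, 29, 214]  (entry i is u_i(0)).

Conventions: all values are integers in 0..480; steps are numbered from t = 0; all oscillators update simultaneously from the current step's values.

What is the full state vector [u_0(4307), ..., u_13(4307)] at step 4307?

Simulating step by step:
t=0: [407, 35, 105, 174, 374, 227, 11, 49, 188, 262, 48, 368, 29, 214]
t=1: [119, 188, 199, 123, 94, 122, 135, 128, 114, 138, 163, 144, 127, 116]
t=2: [275, 135, 143, 272, 336, 358, 386, 377, 372, 406, 438, 422, 383, 362]
t=3: [211, 339, 344, 220, 136, 122, 115, 114, 112, 103, 95, 99, 110, 128]
t=4: [183, 121, 126, 197, 318, 372, 354, 348, 339, 322, 310, 317, 343, 296]
t=5: [151, 280, 291, 168, 114, 124, 122, 127, 131, 136, 139, 137, 136, 112]
t=6: [337, 228, 237, 356, 389, 365, 372, 379, 389, 399, 405, 404, 386, 384]
t=7: [128, 144, 147, 130, 116, 116, 117, 113, 110, 106, 104, 105, 109, 116]
t=8: [384, 412, 415, 388, 362, 353, 352, 346, 338, 330, 326, 329, 338, 356]
t=9: [112, 103, 103, 110, 119, 123, 125, 128, 131, 133, 135, 134, 130, 122]
t=10: [344, 327, 326, 340, 357, 368, 375, 382, 388, 394, 397, 394, 384, 366]
t=11: [127, 133, 134, 129, 123, 119, 116, 113, 110, 108, 107, 108, 113, 120]
t=12: [379, 391, 393, 384, 371, 361, 353, 346, 339, 334, 333, 336, 347, 363]
t=13: [114, 110, 109, 112, 117, 121, 125, 127, 130, 132, 132, 130, 126, 120]
t=14: [350, 341, 339, 345, 355, 365, 373, 380, 386, 390, 390, 385, 375, 363]
t=15: [125, 128, 129, 127, 124, 120, 117, 114, 111, 110, 110, 112, 116, 121]
t=16: [374, 380, 382, 379, 372, 363, 356, 348, 342, 339, 340, 345, 353, 364]
t=17: [116, 114, 113, 114, 117, 120, 124, 126, 128, 129, 129, 127, 124, 120]
t=18: [354, 349, 347, 350, 356, 363, 371, 377, 381, 384, 383, 379, 372, 363]
t=19: [123, 125, 126, 125, 123, 121, 118, 115, 113, 112, 113, 114, 117, 120]
t=20: [369, 374, 375, 374, 370, 364, 358, 351, 346, 345, 346, 350, 356, 363]
t=21: [118, 116, 116, 116, 118, 120, 123, 125, 127, 128, 127, 126, 123, 121]
t=22: [358, 354, 353, 354, 358, 363, 369, 375, 379, 380, 379, 375, 370, 364]
t=23: [122, 124, 124, 124, 122, 120, 118, 116, 114, 114, 114, 116, 118, 120]
t=24: [368, 371, 373, 371, 368, 363, 358, 353, 350, 349, 350, 353, 358, 363]
t=25: [119, 118, 117, 118, 119, 121, 123, 124, 125, 126, 125, 124, 123, 121]
t=26: [361, 358, 357, 358, 361, 365, 369, 372, 375, 375, 375, 372, 369, 365]
t=27: [121, 122, 123, 122, 121, 120, 118, 117, 116, 116, 116, 117, 118, 120]
t=28: [365, 367, 368, 367, 365, 362, 358, 355, 353, 353, 353, 355, 358, 362]
t=29: [120, 119, 119, 119, 120, 121, 122, 124, 124, 125, 124, 124, 122, 121]
t=30: [363, 361, 361, 361, 363, 365, 368, 371, 373, 373, 373, 371, 368, 365]
t=31: [121, 121, 122, 121, 121, 120, 119, 118, 117, 117, 117, 118, 119, 120]
t=32: [364, 365, 366, 365, 364, 363, 360, 358, 356, 356, 356, 358, 360, 363]
t=33: [120, 120, 120, 120, 120, 121, 122, 123, 123, 124, 123, 123, 122, 121]
t=34: [363, 363, 363, 363, 363, 365, 367, 369, 370, 371, 370, 369, 367, 365]
t=35: [120, 121, 121, 121, 120, 120, 119, 118, 118, 118, 118, 118, 119, 120]
t=36: [363, 364, 365, 364, 363, 362, 360, 358, 358, 358, 358, 358, 360, 362]
t=37: [120, 120, 120, 120, 120, 121, 122, 122, 123, 123, 123, 122, 122, 121]
t=38: [363, 363, 363, 363, 363, 365, 367, 368, 369, 370, 369, 368, 367, 365]
t=39: [120, 121, 121, 121, 120, 120, 119, 118, 118, 118, 118, 118, 119, 120]

Answer: [120, 121, 121, 121, 120, 120, 119, 118, 118, 118, 118, 118, 119, 120]
Key observation: The state at step 35, [120, 121, 121, 121, 120, 120, 119, 118, 118, 118, 118, 118, 119, 120], reappears at step 39: the system is in a cycle of period 4 from step 35 on.  Therefore the state at step 4307 equals the state at step 35 + ((4307 - 35) mod 4) = 35, which is [120, 121, 121, 121, 120, 120, 119, 118, 118, 118, 118, 118, 119, 120].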